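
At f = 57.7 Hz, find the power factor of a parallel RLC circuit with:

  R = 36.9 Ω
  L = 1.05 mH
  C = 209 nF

Step 1 — Angular frequency: ω = 2π·f = 2π·57.7 = 362.5 rad/s.
Step 2 — Component impedances:
  R: Z = R = 36.9 Ω
  L: Z = jωL = j·362.5·0.00105 = 0 + j0.3807 Ω
  C: Z = 1/(jωC) = -j/(ω·C) = 0 - j1.32e+04 Ω
Step 3 — Parallel combination: 1/Z_total = 1/R + 1/L + 1/C; Z_total = 0.003927 + j0.3806 Ω = 0.3807∠89.4° Ω.
Step 4 — Power factor: PF = cos(φ) = Re(Z)/|Z| = 0.003927/0.3807 = 0.01032.
Step 5 — Type: Im(Z) = 0.3806 ⇒ lagging (phase φ = 89.4°).

PF = 0.01032 (lagging, φ = 89.4°)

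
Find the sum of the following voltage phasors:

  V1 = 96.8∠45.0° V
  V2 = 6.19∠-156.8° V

Step 1 — Convert each phasor to rectangular form:
  V1 = 96.8·(cos(45.0°) + j·sin(45.0°)) = 68.45 + j68.45 V
  V2 = 6.19·(cos(-156.8°) + j·sin(-156.8°)) = -5.689 - j2.439 V
Step 2 — Sum components: V_total = 62.76 + j66.01 V.
Step 3 — Convert to polar: |V_total| = 91.08 V, ∠V_total = 46.4°.

V_total = 91.08∠46.4° V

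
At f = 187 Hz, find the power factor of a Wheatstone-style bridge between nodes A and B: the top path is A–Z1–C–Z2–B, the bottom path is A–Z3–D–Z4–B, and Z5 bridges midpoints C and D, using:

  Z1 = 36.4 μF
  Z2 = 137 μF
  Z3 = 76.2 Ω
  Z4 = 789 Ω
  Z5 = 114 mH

Step 1 — Angular frequency: ω = 2π·f = 2π·187 = 1175 rad/s.
Step 2 — Component impedances:
  Z1: Z = 1/(jωC) = -j/(ω·C) = 0 - j23.38 Ω
  Z2: Z = 1/(jωC) = -j/(ω·C) = 0 - j6.212 Ω
  Z3: Z = R = 76.2 Ω
  Z4: Z = R = 789 Ω
  Z5: Z = jωL = j·1175·0.114 = 0 + j133.9 Ω
Step 3 — Bridge requires nodal analysis (the Z5 bridge couples midpoints C and D, so the two paths cannot be reduced to a simple series/parallel combination). Setting node B to ground and injecting 1 A at node A, the 3-node admittance system at A, C, D solves to V_A = Z_AB = 2.871 - j32.18 Ω = 32.31∠-84.9° Ω.
Step 4 — Power factor: PF = cos(φ) = Re(Z)/|Z| = 2.8706/32.308 = 0.08885.
Step 5 — Type: Im(Z) = -32.18 ⇒ leading (phase φ = -84.9°).

PF = 0.08885 (leading, φ = -84.9°)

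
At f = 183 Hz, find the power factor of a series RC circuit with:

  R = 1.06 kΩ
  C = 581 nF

Step 1 — Angular frequency: ω = 2π·f = 2π·183 = 1150 rad/s.
Step 2 — Component impedances:
  R: Z = R = 1060 Ω
  C: Z = 1/(jωC) = -j/(ω·C) = 0 - j1497 Ω
Step 3 — Series combination: Z_total = R + C = 1060 - j1497 Ω = 1834∠-54.7° Ω.
Step 4 — Power factor: PF = cos(φ) = Re(Z)/|Z| = 1060/1834.2 = 0.5779.
Step 5 — Type: Im(Z) = -1497 ⇒ leading (phase φ = -54.7°).

PF = 0.5779 (leading, φ = -54.7°)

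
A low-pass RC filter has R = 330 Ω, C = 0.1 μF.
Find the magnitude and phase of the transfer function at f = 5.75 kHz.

Step 1 — Angular frequency: ω = 2π·5750 = 3.613e+04 rad/s.
Step 2 — Transfer function: H(jω) = 1/(1 + jωRC).
Step 3 — Denominator: 1 + jωRC = 1 + j·3.613e+04·330·1e-07 = 1 + j1.192.
Step 4 — H = 0.413 - j0.4924.
Step 5 — Magnitude: |H| = 0.6426 (-3.8 dB); phase: φ = -50.0°.

|H| = 0.6426 (-3.8 dB), φ = -50.0°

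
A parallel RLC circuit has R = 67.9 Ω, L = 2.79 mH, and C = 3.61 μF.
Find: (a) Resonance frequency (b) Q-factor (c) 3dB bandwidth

Step 1 — Resonance: ω₀ = 1/√(LC) = 1/√(0.00279·3.61e-06) = 9964 rad/s.
Step 2 — f₀ = ω₀/(2π) = 1586 Hz.
Step 3 — Parallel Q: Q = R/(ω₀L) = 67.9/(9964·0.00279) = 2.442.
Step 4 — Bandwidth: Δω = ω₀/Q = 4080 rad/s; BW = Δω/(2π) = 649.3 Hz.

(a) f₀ = 1586 Hz  (b) Q = 2.442  (c) BW = 649.3 Hz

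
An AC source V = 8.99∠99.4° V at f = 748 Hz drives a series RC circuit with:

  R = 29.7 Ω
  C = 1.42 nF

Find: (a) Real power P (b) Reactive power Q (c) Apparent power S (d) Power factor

Step 1 — Angular frequency: ω = 2π·f = 2π·748 = 4700 rad/s.
Step 2 — Component impedances:
  R: Z = R = 29.7 Ω
  C: Z = 1/(jωC) = -j/(ω·C) = 0 - j1.498e+05 Ω
Step 3 — Series combination: Z_total = R + C = 29.7 - j1.498e+05 Ω = 1.498e+05∠-90.0° Ω.
Step 4 — Source phasor: V = 8.99∠99.4° V = -1.468 + j8.869 V.
Step 5 — Current: I = V / Z = -5.919e-05 - j9.787e-06 A = 6e-05∠-170.6° A.
Step 6 — Complex power: S = V·I* = 1.069e-07 - j0.0005394 VA.
Step 7 — Real power: P = Re(S) = 1.069e-07 W.
Step 8 — Reactive power: Q = Im(S) = -0.0005394 VAR.
Step 9 — Apparent power: |S| = 0.0005394 VA.
Step 10 — Power factor: PF = P/|S| = 0.0001982 (leading).

(a) P = 1.069e-07 W  (b) Q = -0.0005394 VAR  (c) S = 0.0005394 VA  (d) PF = 0.0001982 (leading)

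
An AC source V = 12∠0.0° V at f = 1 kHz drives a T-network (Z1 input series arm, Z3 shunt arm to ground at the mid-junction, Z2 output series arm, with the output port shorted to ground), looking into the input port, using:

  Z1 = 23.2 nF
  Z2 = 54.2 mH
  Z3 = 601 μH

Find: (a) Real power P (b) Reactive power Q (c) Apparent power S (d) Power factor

Step 1 — Angular frequency: ω = 2π·f = 2π·1000 = 6283 rad/s.
Step 2 — Component impedances:
  Z1: Z = 1/(jωC) = -j/(ω·C) = 0 - j6860 Ω
  Z2: Z = jωL = j·6283·0.0542 = 0 + j340.5 Ω
  Z3: Z = jωL = j·6283·0.000601 = 0 + j3.776 Ω
Step 3 — With the output port shorted to ground, the output series arm Z2 runs from the junction to ground; the shunt arm Z3 also runs from the junction to ground. They appear in parallel: Z3 || Z2 = 0 + j3.735 Ω.
Step 4 — Series with input arm Z1: Z_in = Z1 + (Z3 || Z2) = 0 - j6856 Ω = 6856∠-90.0° Ω.
Step 5 — Source phasor: V = 12∠0.0° V = 12 V.
Step 6 — Current: I = V / Z = 0 + j0.00175 A = 0.00175∠90.0° A.
Step 7 — Complex power: S = V·I* = 0 - j0.021 VA.
Step 8 — Real power: P = Re(S) = 0 W.
Step 9 — Reactive power: Q = Im(S) = -0.021 VAR.
Step 10 — Apparent power: |S| = 0.021 VA.
Step 11 — Power factor: PF = P/|S| = 0 (leading).

(a) P = 0 W  (b) Q = -0.021 VAR  (c) S = 0.021 VA  (d) PF = 0 (leading)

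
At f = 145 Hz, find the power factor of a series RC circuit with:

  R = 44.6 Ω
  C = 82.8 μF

Step 1 — Angular frequency: ω = 2π·f = 2π·145 = 911.1 rad/s.
Step 2 — Component impedances:
  R: Z = R = 44.6 Ω
  C: Z = 1/(jωC) = -j/(ω·C) = 0 - j13.26 Ω
Step 3 — Series combination: Z_total = R + C = 44.6 - j13.26 Ω = 46.53∠-16.6° Ω.
Step 4 — Power factor: PF = cos(φ) = Re(Z)/|Z| = 44.6/46.528 = 0.9586.
Step 5 — Type: Im(Z) = -13.26 ⇒ leading (phase φ = -16.6°).

PF = 0.9586 (leading, φ = -16.6°)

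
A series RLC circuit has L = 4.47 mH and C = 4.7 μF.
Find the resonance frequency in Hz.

Step 1 — Resonance condition Im(Z)=0 gives ω₀ = 1/√(LC).
Step 2 — ω₀ = 1/√(0.00447·4.7e-06) = 6899 rad/s.
Step 3 — f₀ = ω₀/(2π) = 1098 Hz.

f₀ = 1098 Hz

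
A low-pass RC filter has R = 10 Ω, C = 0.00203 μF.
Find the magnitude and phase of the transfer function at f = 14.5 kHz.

Step 1 — Angular frequency: ω = 2π·1.45e+04 = 9.111e+04 rad/s.
Step 2 — Transfer function: H(jω) = 1/(1 + jωRC).
Step 3 — Denominator: 1 + jωRC = 1 + j·9.111e+04·10·2.03e-09 = 1 + j0.001849.
Step 4 — H = 1 - j0.001849.
Step 5 — Magnitude: |H| = 1 (-0.0 dB); phase: φ = -0.1°.

|H| = 1 (-0.0 dB), φ = -0.1°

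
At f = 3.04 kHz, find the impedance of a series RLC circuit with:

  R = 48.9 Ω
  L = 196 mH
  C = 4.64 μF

Step 1 — Angular frequency: ω = 2π·f = 2π·3040 = 1.91e+04 rad/s.
Step 2 — Component impedances:
  R: Z = R = 48.9 Ω
  L: Z = jωL = j·1.91e+04·0.196 = 0 + j3744 Ω
  C: Z = 1/(jωC) = -j/(ω·C) = 0 - j11.28 Ω
Step 3 — Series combination: Z_total = R + L + C = 48.9 + j3732 Ω = 3733∠89.2° Ω.

Z = 48.9 + j3732 Ω = 3733∠89.2° Ω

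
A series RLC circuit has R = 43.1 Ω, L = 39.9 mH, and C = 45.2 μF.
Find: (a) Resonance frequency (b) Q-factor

Step 1 — Resonance condition Im(Z)=0 gives ω₀ = 1/√(LC).
Step 2 — ω₀ = 1/√(0.0399·4.52e-05) = 744.6 rad/s.
Step 3 — f₀ = ω₀/(2π) = 118.5 Hz.
Step 4 — Series Q: Q = ω₀L/R = 744.6·0.0399/43.1 = 0.6894.

(a) f₀ = 118.5 Hz  (b) Q = 0.6894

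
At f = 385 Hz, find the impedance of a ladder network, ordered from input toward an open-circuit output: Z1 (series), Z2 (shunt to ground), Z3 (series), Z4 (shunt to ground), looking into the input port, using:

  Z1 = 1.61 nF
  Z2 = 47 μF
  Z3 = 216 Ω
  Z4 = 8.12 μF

Step 1 — Angular frequency: ω = 2π·f = 2π·385 = 2419 rad/s.
Step 2 — Component impedances:
  Z1: Z = 1/(jωC) = -j/(ω·C) = 0 - j2.568e+05 Ω
  Z2: Z = 1/(jωC) = -j/(ω·C) = 0 - j8.796 Ω
  Z3: Z = R = 216 Ω
  Z4: Z = 1/(jωC) = -j/(ω·C) = 0 - j50.91 Ω
Step 3 — Ladder network (open output): work backward from the far end, alternating series and parallel combinations. Z_in = 0.3327 - j2.568e+05 Ω = 2.568e+05∠-90.0° Ω.

Z = 0.3327 - j2.568e+05 Ω = 2.568e+05∠-90.0° Ω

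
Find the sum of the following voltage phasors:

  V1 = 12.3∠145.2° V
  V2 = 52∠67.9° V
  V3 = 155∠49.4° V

Step 1 — Convert each phasor to rectangular form:
  V1 = 12.3·(cos(145.2°) + j·sin(145.2°)) = -10.1 + j7.02 V
  V2 = 52·(cos(67.9°) + j·sin(67.9°)) = 19.56 + j48.18 V
  V3 = 155·(cos(49.4°) + j·sin(49.4°)) = 100.9 + j117.7 V
Step 2 — Sum components: V_total = 110.3 + j172.9 V.
Step 3 — Convert to polar: |V_total| = 205.1 V, ∠V_total = 57.5°.

V_total = 205.1∠57.5° V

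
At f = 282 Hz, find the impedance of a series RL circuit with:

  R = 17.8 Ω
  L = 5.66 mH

Step 1 — Angular frequency: ω = 2π·f = 2π·282 = 1772 rad/s.
Step 2 — Component impedances:
  R: Z = R = 17.8 Ω
  L: Z = jωL = j·1772·0.00566 = 0 + j10.03 Ω
Step 3 — Series combination: Z_total = R + L = 17.8 + j10.03 Ω = 20.43∠29.4° Ω.

Z = 17.8 + j10.03 Ω = 20.43∠29.4° Ω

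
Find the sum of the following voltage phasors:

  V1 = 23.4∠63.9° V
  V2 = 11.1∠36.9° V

Step 1 — Convert each phasor to rectangular form:
  V1 = 23.4·(cos(63.9°) + j·sin(63.9°)) = 10.29 + j21.01 V
  V2 = 11.1·(cos(36.9°) + j·sin(36.9°)) = 8.876 + j6.665 V
Step 2 — Sum components: V_total = 19.17 + j27.68 V.
Step 3 — Convert to polar: |V_total| = 33.67 V, ∠V_total = 55.3°.

V_total = 33.67∠55.3° V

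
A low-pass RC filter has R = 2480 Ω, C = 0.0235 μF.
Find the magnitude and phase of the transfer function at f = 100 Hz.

Step 1 — Angular frequency: ω = 2π·100 = 628.3 rad/s.
Step 2 — Transfer function: H(jω) = 1/(1 + jωRC).
Step 3 — Denominator: 1 + jωRC = 1 + j·628.3·2480·2.35e-08 = 1 + j0.03662.
Step 4 — H = 0.9987 - j0.03657.
Step 5 — Magnitude: |H| = 0.9993 (-0.0 dB); phase: φ = -2.1°.

|H| = 0.9993 (-0.0 dB), φ = -2.1°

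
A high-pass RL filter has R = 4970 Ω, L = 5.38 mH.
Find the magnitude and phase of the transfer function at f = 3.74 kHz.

Step 1 — Angular frequency: ω = 2π·3740 = 2.35e+04 rad/s.
Step 2 — Transfer function: H(jω) = jωL/(R + jωL).
Step 3 — Numerator jωL = j·126.4; denominator R + jωL = 4970 + j126.4.
Step 4 — H = 0.0006467 + j0.02542.
Step 5 — Magnitude: |H| = 0.02543 (-31.9 dB); phase: φ = 88.5°.

|H| = 0.02543 (-31.9 dB), φ = 88.5°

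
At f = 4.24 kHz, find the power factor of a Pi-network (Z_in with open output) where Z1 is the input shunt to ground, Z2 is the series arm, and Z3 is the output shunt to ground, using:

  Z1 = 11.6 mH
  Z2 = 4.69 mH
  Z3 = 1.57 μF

Step 1 — Angular frequency: ω = 2π·f = 2π·4240 = 2.664e+04 rad/s.
Step 2 — Component impedances:
  Z1: Z = jωL = j·2.664e+04·0.0116 = 0 + j309 Ω
  Z2: Z = jωL = j·2.664e+04·0.00469 = 0 + j124.9 Ω
  Z3: Z = 1/(jωC) = -j/(ω·C) = 0 - j23.91 Ω
Step 3 — With open output, the series arm Z2 and the output shunt Z3 appear in series to ground: Z2 + Z3 = 0 + j101 Ω.
Step 4 — Parallel with input shunt Z1: Z_in = Z1 || (Z2 + Z3) = 0 + j76.14 Ω = 76.14∠90.0° Ω.
Step 5 — Power factor: PF = cos(φ) = Re(Z)/|Z| = -0/76.14 = -0.
Step 6 — Type: Im(Z) = 76.14 ⇒ lagging (phase φ = 90.0°).

PF = -0 (lagging, φ = 90.0°)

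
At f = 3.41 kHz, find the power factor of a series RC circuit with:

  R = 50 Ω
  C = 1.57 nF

Step 1 — Angular frequency: ω = 2π·f = 2π·3410 = 2.143e+04 rad/s.
Step 2 — Component impedances:
  R: Z = R = 50 Ω
  C: Z = 1/(jωC) = -j/(ω·C) = 0 - j2.973e+04 Ω
Step 3 — Series combination: Z_total = R + C = 50 - j2.973e+04 Ω = 2.973e+04∠-89.9° Ω.
Step 4 — Power factor: PF = cos(φ) = Re(Z)/|Z| = 50/2.973e+04 = 0.001682.
Step 5 — Type: Im(Z) = -2.973e+04 ⇒ leading (phase φ = -89.9°).

PF = 0.001682 (leading, φ = -89.9°)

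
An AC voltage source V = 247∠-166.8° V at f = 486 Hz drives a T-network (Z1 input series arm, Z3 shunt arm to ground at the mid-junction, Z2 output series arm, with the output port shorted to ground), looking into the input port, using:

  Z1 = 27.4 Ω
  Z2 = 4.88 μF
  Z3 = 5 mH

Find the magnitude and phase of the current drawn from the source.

Step 1 — Angular frequency: ω = 2π·f = 2π·486 = 3054 rad/s.
Step 2 — Component impedances:
  Z1: Z = R = 27.4 Ω
  Z2: Z = 1/(jωC) = -j/(ω·C) = 0 - j67.11 Ω
  Z3: Z = jωL = j·3054·0.005 = 0 + j15.27 Ω
Step 3 — With the output port shorted to ground, the output series arm Z2 runs from the junction to ground; the shunt arm Z3 also runs from the junction to ground. They appear in parallel: Z3 || Z2 = 0 + j19.77 Ω.
Step 4 — Series with input arm Z1: Z_in = Z1 + (Z3 || Z2) = 27.4 + j19.77 Ω = 33.78∠35.8° Ω.
Step 5 — Source phasor: V = 247∠-166.8° V = -240.5 - j56.4 V.
Step 6 — Ohm's law: I = V / Z_total = (-240.5 - j56.4) / (27.4 + j19.77) = -6.749 + j2.81 A.
Step 7 — Convert to polar: |I| = 7.311 A, ∠I = 157.4°.

I = 7.311∠157.4° A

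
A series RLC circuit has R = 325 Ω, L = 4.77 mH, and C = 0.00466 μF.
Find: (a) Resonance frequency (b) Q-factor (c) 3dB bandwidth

Step 1 — Resonance: ω₀ = 1/√(LC) = 1/√(0.00477·4.66e-09) = 2.121e+05 rad/s.
Step 2 — f₀ = ω₀/(2π) = 3.376e+04 Hz.
Step 3 — Series Q: Q = ω₀L/R = 2.121e+05·0.00477/325 = 3.113.
Step 4 — Bandwidth: Δω = ω₀/Q = 6.813e+04 rad/s; BW = Δω/(2π) = 1.084e+04 Hz.

(a) f₀ = 3.376e+04 Hz  (b) Q = 3.113  (c) BW = 1.084e+04 Hz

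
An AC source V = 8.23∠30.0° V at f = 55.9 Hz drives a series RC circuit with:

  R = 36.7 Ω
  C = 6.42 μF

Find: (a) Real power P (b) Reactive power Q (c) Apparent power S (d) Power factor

Step 1 — Angular frequency: ω = 2π·f = 2π·55.9 = 351.2 rad/s.
Step 2 — Component impedances:
  R: Z = R = 36.7 Ω
  C: Z = 1/(jωC) = -j/(ω·C) = 0 - j443.5 Ω
Step 3 — Series combination: Z_total = R + C = 36.7 - j443.5 Ω = 445∠-85.3° Ω.
Step 4 — Source phasor: V = 8.23∠30.0° V = 7.127 + j4.115 V.
Step 5 — Current: I = V / Z = -0.007895 + j0.01672 A = 0.01849∠115.3° A.
Step 6 — Complex power: S = V·I* = 0.01255 - j0.1517 VA.
Step 7 — Real power: P = Re(S) = 0.01255 W.
Step 8 — Reactive power: Q = Im(S) = -0.1517 VAR.
Step 9 — Apparent power: |S| = 0.1522 VA.
Step 10 — Power factor: PF = P/|S| = 0.08247 (leading).

(a) P = 0.01255 W  (b) Q = -0.1517 VAR  (c) S = 0.1522 VA  (d) PF = 0.08247 (leading)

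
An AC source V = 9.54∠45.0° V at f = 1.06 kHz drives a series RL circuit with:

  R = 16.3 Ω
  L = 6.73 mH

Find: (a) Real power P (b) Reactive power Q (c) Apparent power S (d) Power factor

Step 1 — Angular frequency: ω = 2π·f = 2π·1060 = 6660 rad/s.
Step 2 — Component impedances:
  R: Z = R = 16.3 Ω
  L: Z = jωL = j·6660·0.00673 = 0 + j44.82 Ω
Step 3 — Series combination: Z_total = R + L = 16.3 + j44.82 Ω = 47.69∠70.0° Ω.
Step 4 — Source phasor: V = 9.54∠45.0° V = 6.746 + j6.746 V.
Step 5 — Current: I = V / Z = 0.1813 - j0.08458 A = 0.2∠-25.0° A.
Step 6 — Complex power: S = V·I* = 0.6521 + j1.793 VA.
Step 7 — Real power: P = Re(S) = 0.6521 W.
Step 8 — Reactive power: Q = Im(S) = 1.793 VAR.
Step 9 — Apparent power: |S| = 1.908 VA.
Step 10 — Power factor: PF = P/|S| = 0.3418 (lagging).

(a) P = 0.6521 W  (b) Q = 1.793 VAR  (c) S = 1.908 VA  (d) PF = 0.3418 (lagging)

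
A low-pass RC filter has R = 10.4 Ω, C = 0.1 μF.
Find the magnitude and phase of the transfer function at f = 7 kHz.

Step 1 — Angular frequency: ω = 2π·7000 = 4.398e+04 rad/s.
Step 2 — Transfer function: H(jω) = 1/(1 + jωRC).
Step 3 — Denominator: 1 + jωRC = 1 + j·4.398e+04·10.4·1e-07 = 1 + j0.04574.
Step 4 — H = 0.9979 - j0.04565.
Step 5 — Magnitude: |H| = 0.999 (-0.0 dB); phase: φ = -2.6°.

|H| = 0.999 (-0.0 dB), φ = -2.6°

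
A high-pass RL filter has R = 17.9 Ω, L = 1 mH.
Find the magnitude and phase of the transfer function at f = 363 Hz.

Step 1 — Angular frequency: ω = 2π·363 = 2281 rad/s.
Step 2 — Transfer function: H(jω) = jωL/(R + jωL).
Step 3 — Numerator jωL = j·2.281; denominator R + jωL = 17.9 + j2.281.
Step 4 — H = 0.01598 + j0.1254.
Step 5 — Magnitude: |H| = 0.1264 (-18.0 dB); phase: φ = 82.7°.

|H| = 0.1264 (-18.0 dB), φ = 82.7°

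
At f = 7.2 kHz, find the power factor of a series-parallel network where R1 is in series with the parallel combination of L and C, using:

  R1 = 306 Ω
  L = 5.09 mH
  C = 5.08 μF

Step 1 — Angular frequency: ω = 2π·f = 2π·7200 = 4.524e+04 rad/s.
Step 2 — Component impedances:
  R1: Z = R = 306 Ω
  L: Z = jωL = j·4.524e+04·0.00509 = 0 + j230.3 Ω
  C: Z = 1/(jωC) = -j/(ω·C) = 0 - j4.351 Ω
Step 3 — Parallel branch: L || C = 1/(1/L + 1/C) = 0 - j4.435 Ω.
Step 4 — Series with R1: Z_total = R1 + (L || C) = 306 - j4.435 Ω = 306∠-0.8° Ω.
Step 5 — Power factor: PF = cos(φ) = Re(Z)/|Z| = 306/306.03 = 0.9999.
Step 6 — Type: Im(Z) = -4.435 ⇒ leading (phase φ = -0.8°).

PF = 0.9999 (leading, φ = -0.8°)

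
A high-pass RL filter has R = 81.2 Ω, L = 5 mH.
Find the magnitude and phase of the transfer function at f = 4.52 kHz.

Step 1 — Angular frequency: ω = 2π·4520 = 2.84e+04 rad/s.
Step 2 — Transfer function: H(jω) = jωL/(R + jωL).
Step 3 — Numerator jωL = j·142; denominator R + jωL = 81.2 + j142.
Step 4 — H = 0.7536 + j0.4309.
Step 5 — Magnitude: |H| = 0.8681 (-1.2 dB); phase: φ = 29.8°.

|H| = 0.8681 (-1.2 dB), φ = 29.8°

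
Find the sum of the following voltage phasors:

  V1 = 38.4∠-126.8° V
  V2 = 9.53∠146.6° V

Step 1 — Convert each phasor to rectangular form:
  V1 = 38.4·(cos(-126.8°) + j·sin(-126.8°)) = -23 - j30.75 V
  V2 = 9.53·(cos(146.6°) + j·sin(146.6°)) = -7.956 + j5.246 V
Step 2 — Sum components: V_total = -30.96 - j25.5 V.
Step 3 — Convert to polar: |V_total| = 40.11 V, ∠V_total = -140.5°.

V_total = 40.11∠-140.5° V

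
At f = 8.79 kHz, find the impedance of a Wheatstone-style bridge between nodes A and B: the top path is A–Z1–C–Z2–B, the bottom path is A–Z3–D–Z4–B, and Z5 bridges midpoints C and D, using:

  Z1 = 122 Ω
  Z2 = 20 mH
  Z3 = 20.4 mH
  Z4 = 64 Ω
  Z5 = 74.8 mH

Step 1 — Angular frequency: ω = 2π·f = 2π·8790 = 5.523e+04 rad/s.
Step 2 — Component impedances:
  Z1: Z = R = 122 Ω
  Z2: Z = jωL = j·5.523e+04·0.02 = 0 + j1105 Ω
  Z3: Z = jωL = j·5.523e+04·0.0204 = 0 + j1127 Ω
  Z4: Z = R = 64 Ω
  Z5: Z = jωL = j·5.523e+04·0.0748 = 0 + j4131 Ω
Step 3 — Bridge requires nodal analysis (the Z5 bridge couples midpoints C and D, so the two paths cannot be reduced to a simple series/parallel combination). Setting node B to ground and injecting 1 A at node A, the 3-node admittance system at A, C, D solves to V_A = Z_AB = 58.45 + j492.5 Ω = 495.9∠83.2° Ω.

Z = 58.45 + j492.5 Ω = 495.9∠83.2° Ω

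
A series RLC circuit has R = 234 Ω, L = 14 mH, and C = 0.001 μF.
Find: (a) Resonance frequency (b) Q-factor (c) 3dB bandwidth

Step 1 — Resonance: ω₀ = 1/√(LC) = 1/√(0.014·1e-09) = 2.673e+05 rad/s.
Step 2 — f₀ = ω₀/(2π) = 4.254e+04 Hz.
Step 3 — Series Q: Q = ω₀L/R = 2.673e+05·0.014/234 = 15.99.
Step 4 — Bandwidth: Δω = ω₀/Q = 1.671e+04 rad/s; BW = Δω/(2π) = 2660 Hz.

(a) f₀ = 4.254e+04 Hz  (b) Q = 15.99  (c) BW = 2660 Hz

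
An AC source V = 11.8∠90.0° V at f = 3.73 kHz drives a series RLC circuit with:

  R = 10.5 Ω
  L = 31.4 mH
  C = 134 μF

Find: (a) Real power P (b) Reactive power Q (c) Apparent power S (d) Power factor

Step 1 — Angular frequency: ω = 2π·f = 2π·3730 = 2.344e+04 rad/s.
Step 2 — Component impedances:
  R: Z = R = 10.5 Ω
  L: Z = jωL = j·2.344e+04·0.0314 = 0 + j735.9 Ω
  C: Z = 1/(jωC) = -j/(ω·C) = 0 - j0.3184 Ω
Step 3 — Series combination: Z_total = R + L + C = 10.5 + j735.6 Ω = 735.7∠89.2° Ω.
Step 4 — Source phasor: V = 11.8∠90.0° V = 0 + j11.8 V.
Step 5 — Current: I = V / Z = 0.01604 + j0.0002289 A = 0.01604∠0.8° A.
Step 6 — Complex power: S = V·I* = 0.002701 + j0.1893 VA.
Step 7 — Real power: P = Re(S) = 0.002701 W.
Step 8 — Reactive power: Q = Im(S) = 0.1893 VAR.
Step 9 — Apparent power: |S| = 0.1893 VA.
Step 10 — Power factor: PF = P/|S| = 0.01427 (lagging).

(a) P = 0.002701 W  (b) Q = 0.1893 VAR  (c) S = 0.1893 VA  (d) PF = 0.01427 (lagging)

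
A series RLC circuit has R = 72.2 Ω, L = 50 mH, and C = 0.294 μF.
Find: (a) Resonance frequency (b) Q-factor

Step 1 — Resonance condition Im(Z)=0 gives ω₀ = 1/√(LC).
Step 2 — ω₀ = 1/√(0.05·2.94e-07) = 8248 rad/s.
Step 3 — f₀ = ω₀/(2π) = 1313 Hz.
Step 4 — Series Q: Q = ω₀L/R = 8248·0.05/72.2 = 5.712.

(a) f₀ = 1313 Hz  (b) Q = 5.712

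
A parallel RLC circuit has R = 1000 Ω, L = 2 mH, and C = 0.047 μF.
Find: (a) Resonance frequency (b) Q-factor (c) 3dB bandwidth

Step 1 — Resonance: ω₀ = 1/√(LC) = 1/√(0.002·4.7e-08) = 1.031e+05 rad/s.
Step 2 — f₀ = ω₀/(2π) = 1.642e+04 Hz.
Step 3 — Parallel Q: Q = R/(ω₀L) = 1000/(1.031e+05·0.002) = 4.848.
Step 4 — Bandwidth: Δω = ω₀/Q = 2.128e+04 rad/s; BW = Δω/(2π) = 3386 Hz.

(a) f₀ = 1.642e+04 Hz  (b) Q = 4.848  (c) BW = 3386 Hz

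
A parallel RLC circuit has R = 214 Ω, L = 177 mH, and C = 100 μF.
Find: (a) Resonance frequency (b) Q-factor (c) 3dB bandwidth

Step 1 — Resonance: ω₀ = 1/√(LC) = 1/√(0.177·0.0001) = 237.7 rad/s.
Step 2 — f₀ = ω₀/(2π) = 37.83 Hz.
Step 3 — Parallel Q: Q = R/(ω₀L) = 214/(237.7·0.177) = 5.087.
Step 4 — Bandwidth: Δω = ω₀/Q = 46.73 rad/s; BW = Δω/(2π) = 7.437 Hz.

(a) f₀ = 37.83 Hz  (b) Q = 5.087  (c) BW = 7.437 Hz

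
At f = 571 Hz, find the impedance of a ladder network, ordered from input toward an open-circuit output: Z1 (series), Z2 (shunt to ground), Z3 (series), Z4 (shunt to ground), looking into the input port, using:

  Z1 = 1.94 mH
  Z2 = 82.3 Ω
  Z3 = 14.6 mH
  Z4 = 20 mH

Step 1 — Angular frequency: ω = 2π·f = 2π·571 = 3588 rad/s.
Step 2 — Component impedances:
  Z1: Z = jωL = j·3588·0.00194 = 0 + j6.96 Ω
  Z2: Z = R = 82.3 Ω
  Z3: Z = jωL = j·3588·0.0146 = 0 + j52.38 Ω
  Z4: Z = jωL = j·3588·0.02 = 0 + j71.75 Ω
Step 3 — Ladder network (open output): work backward from the far end, alternating series and parallel combinations. Z_in = 57.17 + j44.86 Ω = 72.67∠38.1° Ω.

Z = 57.17 + j44.86 Ω = 72.67∠38.1° Ω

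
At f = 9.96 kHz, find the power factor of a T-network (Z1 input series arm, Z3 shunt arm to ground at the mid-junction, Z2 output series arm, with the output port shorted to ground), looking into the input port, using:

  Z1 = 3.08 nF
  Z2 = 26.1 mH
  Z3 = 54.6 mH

Step 1 — Angular frequency: ω = 2π·f = 2π·9960 = 6.258e+04 rad/s.
Step 2 — Component impedances:
  Z1: Z = 1/(jωC) = -j/(ω·C) = 0 - j5188 Ω
  Z2: Z = jωL = j·6.258e+04·0.0261 = 0 + j1633 Ω
  Z3: Z = jωL = j·6.258e+04·0.0546 = 0 + j3417 Ω
Step 3 — With the output port shorted to ground, the output series arm Z2 runs from the junction to ground; the shunt arm Z3 also runs from the junction to ground. They appear in parallel: Z3 || Z2 = 0 + j1105 Ω.
Step 4 — Series with input arm Z1: Z_in = Z1 + (Z3 || Z2) = 0 - j4083 Ω = 4083∠-90.0° Ω.
Step 5 — Power factor: PF = cos(φ) = Re(Z)/|Z| = 0/4083 = 0.
Step 6 — Type: Im(Z) = -4083 ⇒ leading (phase φ = -90.0°).

PF = 0 (leading, φ = -90.0°)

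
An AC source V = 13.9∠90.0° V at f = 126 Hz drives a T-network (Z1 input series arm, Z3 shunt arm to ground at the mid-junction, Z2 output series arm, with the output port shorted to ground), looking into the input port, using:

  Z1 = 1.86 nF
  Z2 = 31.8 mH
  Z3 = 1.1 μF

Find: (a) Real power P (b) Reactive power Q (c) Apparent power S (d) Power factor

Step 1 — Angular frequency: ω = 2π·f = 2π·126 = 791.7 rad/s.
Step 2 — Component impedances:
  Z1: Z = 1/(jωC) = -j/(ω·C) = 0 - j6.791e+05 Ω
  Z2: Z = jωL = j·791.7·0.0318 = 0 + j25.18 Ω
  Z3: Z = 1/(jωC) = -j/(ω·C) = 0 - j1148 Ω
Step 3 — With the output port shorted to ground, the output series arm Z2 runs from the junction to ground; the shunt arm Z3 also runs from the junction to ground. They appear in parallel: Z3 || Z2 = 0 + j25.74 Ω.
Step 4 — Series with input arm Z1: Z_in = Z1 + (Z3 || Z2) = 0 - j6.791e+05 Ω = 6.791e+05∠-90.0° Ω.
Step 5 — Source phasor: V = 13.9∠90.0° V = 0 + j13.9 V.
Step 6 — Current: I = V / Z = -2.047e-05 A = 2.047e-05∠180.0° A.
Step 7 — Complex power: S = V·I* = 0 - j0.0002845 VA.
Step 8 — Real power: P = Re(S) = 0 W.
Step 9 — Reactive power: Q = Im(S) = -0.0002845 VAR.
Step 10 — Apparent power: |S| = 0.0002845 VA.
Step 11 — Power factor: PF = P/|S| = 0 (leading).

(a) P = 0 W  (b) Q = -0.0002845 VAR  (c) S = 0.0002845 VA  (d) PF = 0 (leading)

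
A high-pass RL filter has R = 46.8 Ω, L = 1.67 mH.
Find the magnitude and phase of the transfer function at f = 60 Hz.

Step 1 — Angular frequency: ω = 2π·60 = 377 rad/s.
Step 2 — Transfer function: H(jω) = jωL/(R + jωL).
Step 3 — Numerator jωL = j·0.6296; denominator R + jωL = 46.8 + j0.6296.
Step 4 — H = 0.0001809 + j0.01345.
Step 5 — Magnitude: |H| = 0.01345 (-37.4 dB); phase: φ = 89.2°.

|H| = 0.01345 (-37.4 dB), φ = 89.2°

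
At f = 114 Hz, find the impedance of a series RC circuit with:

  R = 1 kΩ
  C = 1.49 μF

Step 1 — Angular frequency: ω = 2π·f = 2π·114 = 716.3 rad/s.
Step 2 — Component impedances:
  R: Z = R = 1000 Ω
  C: Z = 1/(jωC) = -j/(ω·C) = 0 - j937 Ω
Step 3 — Series combination: Z_total = R + C = 1000 - j937 Ω = 1370∠-43.1° Ω.

Z = 1000 - j937 Ω = 1370∠-43.1° Ω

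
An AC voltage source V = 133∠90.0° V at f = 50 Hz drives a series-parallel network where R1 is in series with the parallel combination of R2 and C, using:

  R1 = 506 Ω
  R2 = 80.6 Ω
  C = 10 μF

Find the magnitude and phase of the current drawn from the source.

Step 1 — Angular frequency: ω = 2π·f = 2π·50 = 314.2 rad/s.
Step 2 — Component impedances:
  R1: Z = R = 506 Ω
  R2: Z = R = 80.6 Ω
  C: Z = 1/(jωC) = -j/(ω·C) = 0 - j318.3 Ω
Step 3 — Parallel branch: R2 || C = 1/(1/R2 + 1/C) = 75.74 - j19.18 Ω.
Step 4 — Series with R1: Z_total = R1 + (R2 || C) = 581.7 - j19.18 Ω = 582.1∠-1.9° Ω.
Step 5 — Source phasor: V = 133∠90.0° V = 0 + j133 V.
Step 6 — Ohm's law: I = V / Z_total = (0 + j133) / (581.7 - j19.18) = -0.007529 + j0.2284 A.
Step 7 — Convert to polar: |I| = 0.2285 A, ∠I = 91.9°.

I = 0.2285∠91.9° A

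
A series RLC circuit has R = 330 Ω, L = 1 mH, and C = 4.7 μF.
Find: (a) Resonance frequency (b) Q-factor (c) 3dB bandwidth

Step 1 — Resonance condition Im(Z)=0 gives ω₀ = 1/√(LC).
Step 2 — ω₀ = 1/√(0.001·4.7e-06) = 1.459e+04 rad/s.
Step 3 — f₀ = ω₀/(2π) = 2322 Hz.
Step 4 — Series Q: Q = ω₀L/R = 1.459e+04·0.001/330 = 0.0442.
Step 5 — 3dB bandwidth: Δω = ω₀/Q = 3.3e+05 rad/s; BW = Δω/(2π) = 5.252e+04 Hz.

(a) f₀ = 2322 Hz  (b) Q = 0.0442  (c) BW = 5.252e+04 Hz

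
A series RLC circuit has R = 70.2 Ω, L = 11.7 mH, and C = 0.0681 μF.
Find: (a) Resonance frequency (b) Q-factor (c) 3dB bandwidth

Step 1 — Resonance condition Im(Z)=0 gives ω₀ = 1/√(LC).
Step 2 — ω₀ = 1/√(0.0117·6.81e-08) = 3.543e+04 rad/s.
Step 3 — f₀ = ω₀/(2π) = 5638 Hz.
Step 4 — Series Q: Q = ω₀L/R = 3.543e+04·0.0117/70.2 = 5.904.
Step 5 — 3dB bandwidth: Δω = ω₀/Q = 6000 rad/s; BW = Δω/(2π) = 954.9 Hz.

(a) f₀ = 5638 Hz  (b) Q = 5.904  (c) BW = 954.9 Hz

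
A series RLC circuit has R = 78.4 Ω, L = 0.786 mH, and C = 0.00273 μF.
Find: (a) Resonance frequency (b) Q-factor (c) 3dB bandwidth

Step 1 — Resonance condition Im(Z)=0 gives ω₀ = 1/√(LC).
Step 2 — ω₀ = 1/√(0.000786·2.73e-09) = 6.827e+05 rad/s.
Step 3 — f₀ = ω₀/(2π) = 1.086e+05 Hz.
Step 4 — Series Q: Q = ω₀L/R = 6.827e+05·0.000786/78.4 = 6.844.
Step 5 — 3dB bandwidth: Δω = ω₀/Q = 9.975e+04 rad/s; BW = Δω/(2π) = 1.587e+04 Hz.

(a) f₀ = 1.086e+05 Hz  (b) Q = 6.844  (c) BW = 1.587e+04 Hz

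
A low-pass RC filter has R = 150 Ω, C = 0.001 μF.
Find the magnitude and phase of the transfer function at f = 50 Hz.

Step 1 — Angular frequency: ω = 2π·50 = 314.2 rad/s.
Step 2 — Transfer function: H(jω) = 1/(1 + jωRC).
Step 3 — Denominator: 1 + jωRC = 1 + j·314.2·150·1e-09 = 1 + j4.712e-05.
Step 4 — H = 1 - j4.712e-05.
Step 5 — Magnitude: |H| = 1 (-0.0 dB); phase: φ = -0.0°.

|H| = 1 (-0.0 dB), φ = -0.0°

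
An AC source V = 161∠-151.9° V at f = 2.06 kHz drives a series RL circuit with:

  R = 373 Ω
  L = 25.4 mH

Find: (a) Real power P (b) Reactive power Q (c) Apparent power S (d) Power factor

Step 1 — Angular frequency: ω = 2π·f = 2π·2060 = 1.294e+04 rad/s.
Step 2 — Component impedances:
  R: Z = R = 373 Ω
  L: Z = jωL = j·1.294e+04·0.0254 = 0 + j328.8 Ω
Step 3 — Series combination: Z_total = R + L = 373 + j328.8 Ω = 497.2∠41.4° Ω.
Step 4 — Source phasor: V = 161∠-151.9° V = -142 - j75.83 V.
Step 5 — Current: I = V / Z = -0.3151 + j0.07445 A = 0.3238∠166.7° A.
Step 6 — Complex power: S = V·I* = 39.11 + j34.47 VA.
Step 7 — Real power: P = Re(S) = 39.11 W.
Step 8 — Reactive power: Q = Im(S) = 34.47 VAR.
Step 9 — Apparent power: |S| = 52.13 VA.
Step 10 — Power factor: PF = P/|S| = 0.7502 (lagging).

(a) P = 39.11 W  (b) Q = 34.47 VAR  (c) S = 52.13 VA  (d) PF = 0.7502 (lagging)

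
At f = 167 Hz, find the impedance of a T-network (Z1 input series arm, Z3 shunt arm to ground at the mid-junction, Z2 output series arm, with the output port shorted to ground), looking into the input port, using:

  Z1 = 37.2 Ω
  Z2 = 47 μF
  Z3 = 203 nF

Step 1 — Angular frequency: ω = 2π·f = 2π·167 = 1049 rad/s.
Step 2 — Component impedances:
  Z1: Z = R = 37.2 Ω
  Z2: Z = 1/(jωC) = -j/(ω·C) = 0 - j20.28 Ω
  Z3: Z = 1/(jωC) = -j/(ω·C) = 0 - j4695 Ω
Step 3 — With the output port shorted to ground, the output series arm Z2 runs from the junction to ground; the shunt arm Z3 also runs from the junction to ground. They appear in parallel: Z3 || Z2 = 0 - j20.19 Ω.
Step 4 — Series with input arm Z1: Z_in = Z1 + (Z3 || Z2) = 37.2 - j20.19 Ω = 42.33∠-28.5° Ω.

Z = 37.2 - j20.19 Ω = 42.33∠-28.5° Ω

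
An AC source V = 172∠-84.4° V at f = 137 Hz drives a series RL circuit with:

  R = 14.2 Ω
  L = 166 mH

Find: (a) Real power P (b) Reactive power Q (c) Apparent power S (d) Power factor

Step 1 — Angular frequency: ω = 2π·f = 2π·137 = 860.8 rad/s.
Step 2 — Component impedances:
  R: Z = R = 14.2 Ω
  L: Z = jωL = j·860.8·0.166 = 0 + j142.9 Ω
Step 3 — Series combination: Z_total = R + L = 14.2 + j142.9 Ω = 143.6∠84.3° Ω.
Step 4 — Source phasor: V = 172∠-84.4° V = 16.78 - j171.2 V.
Step 5 — Current: I = V / Z = -1.175 - j0.2342 A = 1.198∠-168.7° A.
Step 6 — Complex power: S = V·I* = 20.37 + j205 VA.
Step 7 — Real power: P = Re(S) = 20.37 W.
Step 8 — Reactive power: Q = Im(S) = 205 VAR.
Step 9 — Apparent power: |S| = 206 VA.
Step 10 — Power factor: PF = P/|S| = 0.09889 (lagging).

(a) P = 20.37 W  (b) Q = 205 VAR  (c) S = 206 VA  (d) PF = 0.09889 (lagging)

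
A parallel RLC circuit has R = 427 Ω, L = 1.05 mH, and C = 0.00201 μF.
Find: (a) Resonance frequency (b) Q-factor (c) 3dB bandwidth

Step 1 — Resonance: ω₀ = 1/√(LC) = 1/√(0.00105·2.01e-09) = 6.883e+05 rad/s.
Step 2 — f₀ = ω₀/(2π) = 1.096e+05 Hz.
Step 3 — Parallel Q: Q = R/(ω₀L) = 427/(6.883e+05·0.00105) = 0.5908.
Step 4 — Bandwidth: Δω = ω₀/Q = 1.165e+06 rad/s; BW = Δω/(2π) = 1.854e+05 Hz.

(a) f₀ = 1.096e+05 Hz  (b) Q = 0.5908  (c) BW = 1.854e+05 Hz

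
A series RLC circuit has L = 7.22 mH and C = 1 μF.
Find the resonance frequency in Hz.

Step 1 — Resonance condition Im(Z)=0 gives ω₀ = 1/√(LC).
Step 2 — ω₀ = 1/√(0.00722·1e-06) = 1.177e+04 rad/s.
Step 3 — f₀ = ω₀/(2π) = 1873 Hz.

f₀ = 1873 Hz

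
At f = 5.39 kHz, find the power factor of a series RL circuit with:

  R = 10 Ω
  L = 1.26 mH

Step 1 — Angular frequency: ω = 2π·f = 2π·5390 = 3.387e+04 rad/s.
Step 2 — Component impedances:
  R: Z = R = 10 Ω
  L: Z = jωL = j·3.387e+04·0.00126 = 0 + j42.67 Ω
Step 3 — Series combination: Z_total = R + L = 10 + j42.67 Ω = 43.83∠76.8° Ω.
Step 4 — Power factor: PF = cos(φ) = Re(Z)/|Z| = 10/43.83 = 0.2282.
Step 5 — Type: Im(Z) = 42.67 ⇒ lagging (phase φ = 76.8°).

PF = 0.2282 (lagging, φ = 76.8°)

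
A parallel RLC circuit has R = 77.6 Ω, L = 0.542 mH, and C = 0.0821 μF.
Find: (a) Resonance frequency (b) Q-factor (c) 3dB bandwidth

Step 1 — Resonance: ω₀ = 1/√(LC) = 1/√(0.000542·8.21e-08) = 1.499e+05 rad/s.
Step 2 — f₀ = ω₀/(2π) = 2.386e+04 Hz.
Step 3 — Parallel Q: Q = R/(ω₀L) = 77.6/(1.499e+05·0.000542) = 0.9551.
Step 4 — Bandwidth: Δω = ω₀/Q = 1.57e+05 rad/s; BW = Δω/(2π) = 2.498e+04 Hz.

(a) f₀ = 2.386e+04 Hz  (b) Q = 0.9551  (c) BW = 2.498e+04 Hz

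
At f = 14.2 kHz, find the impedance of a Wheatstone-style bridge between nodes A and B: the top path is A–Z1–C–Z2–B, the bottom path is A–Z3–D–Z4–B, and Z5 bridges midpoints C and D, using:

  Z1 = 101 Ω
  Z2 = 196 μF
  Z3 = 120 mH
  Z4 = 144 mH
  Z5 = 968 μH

Step 1 — Angular frequency: ω = 2π·f = 2π·1.42e+04 = 8.922e+04 rad/s.
Step 2 — Component impedances:
  Z1: Z = R = 101 Ω
  Z2: Z = 1/(jωC) = -j/(ω·C) = 0 - j0.05718 Ω
  Z3: Z = jωL = j·8.922e+04·0.12 = 0 + j1.071e+04 Ω
  Z4: Z = jωL = j·8.922e+04·0.144 = 0 + j1.285e+04 Ω
  Z5: Z = jωL = j·8.922e+04·0.000968 = 0 + j86.37 Ω
Step 3 — Bridge requires nodal analysis (the Z5 bridge couples midpoints C and D, so the two paths cannot be reduced to a simple series/parallel combination). Setting node B to ground and injecting 1 A at node A, the 3-node admittance system at A, C, D solves to V_A = Z_AB = 101 + j0.8879 Ω = 101∠0.5° Ω.

Z = 101 + j0.8879 Ω = 101∠0.5° Ω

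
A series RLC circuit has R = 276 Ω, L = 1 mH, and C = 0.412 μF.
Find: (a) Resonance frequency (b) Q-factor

Step 1 — Resonance condition Im(Z)=0 gives ω₀ = 1/√(LC).
Step 2 — ω₀ = 1/√(0.001·4.12e-07) = 4.927e+04 rad/s.
Step 3 — f₀ = ω₀/(2π) = 7841 Hz.
Step 4 — Series Q: Q = ω₀L/R = 4.927e+04·0.001/276 = 0.1785.

(a) f₀ = 7841 Hz  (b) Q = 0.1785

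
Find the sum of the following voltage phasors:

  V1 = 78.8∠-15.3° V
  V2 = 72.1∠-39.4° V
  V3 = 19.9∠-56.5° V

Step 1 — Convert each phasor to rectangular form:
  V1 = 78.8·(cos(-15.3°) + j·sin(-15.3°)) = 76.01 - j20.79 V
  V2 = 72.1·(cos(-39.4°) + j·sin(-39.4°)) = 55.71 - j45.76 V
  V3 = 19.9·(cos(-56.5°) + j·sin(-56.5°)) = 10.98 - j16.59 V
Step 2 — Sum components: V_total = 142.7 - j83.15 V.
Step 3 — Convert to polar: |V_total| = 165.2 V, ∠V_total = -30.2°.

V_total = 165.2∠-30.2° V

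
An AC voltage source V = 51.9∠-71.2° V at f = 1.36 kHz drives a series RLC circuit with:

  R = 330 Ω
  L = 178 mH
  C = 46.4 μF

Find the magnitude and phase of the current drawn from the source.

Step 1 — Angular frequency: ω = 2π·f = 2π·1360 = 8545 rad/s.
Step 2 — Component impedances:
  R: Z = R = 330 Ω
  L: Z = jωL = j·8545·0.178 = 0 + j1521 Ω
  C: Z = 1/(jωC) = -j/(ω·C) = 0 - j2.522 Ω
Step 3 — Series combination: Z_total = R + L + C = 330 + j1519 Ω = 1554∠77.7° Ω.
Step 4 — Source phasor: V = 51.9∠-71.2° V = 16.73 - j49.13 V.
Step 5 — Ohm's law: I = V / Z_total = (16.73 - j49.13) / (330 + j1519) = -0.02861 - j0.01723 A.
Step 6 — Convert to polar: |I| = 0.0334 A, ∠I = -148.9°.

I = 0.0334∠-148.9° A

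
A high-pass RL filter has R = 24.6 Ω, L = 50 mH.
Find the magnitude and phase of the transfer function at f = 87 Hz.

Step 1 — Angular frequency: ω = 2π·87 = 546.6 rad/s.
Step 2 — Transfer function: H(jω) = jωL/(R + jωL).
Step 3 — Numerator jωL = j·27.33; denominator R + jωL = 24.6 + j27.33.
Step 4 — H = 0.5525 + j0.4972.
Step 5 — Magnitude: |H| = 0.7433 (-2.6 dB); phase: φ = 42.0°.

|H| = 0.7433 (-2.6 dB), φ = 42.0°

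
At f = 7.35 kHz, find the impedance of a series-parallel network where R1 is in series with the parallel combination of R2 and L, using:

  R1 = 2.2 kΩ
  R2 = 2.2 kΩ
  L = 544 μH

Step 1 — Angular frequency: ω = 2π·f = 2π·7350 = 4.618e+04 rad/s.
Step 2 — Component impedances:
  R1: Z = R = 2200 Ω
  R2: Z = R = 2200 Ω
  L: Z = jωL = j·4.618e+04·0.000544 = 0 + j25.12 Ω
Step 3 — Parallel branch: R2 || L = 1/(1/R2 + 1/L) = 0.2868 + j25.12 Ω.
Step 4 — Series with R1: Z_total = R1 + (R2 || L) = 2200 + j25.12 Ω = 2200∠0.7° Ω.

Z = 2200 + j25.12 Ω = 2200∠0.7° Ω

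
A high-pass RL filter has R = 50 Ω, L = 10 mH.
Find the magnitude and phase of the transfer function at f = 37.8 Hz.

Step 1 — Angular frequency: ω = 2π·37.8 = 237.5 rad/s.
Step 2 — Transfer function: H(jω) = jωL/(R + jωL).
Step 3 — Numerator jωL = j·2.375; denominator R + jωL = 50 + j2.375.
Step 4 — H = 0.002251 + j0.04739.
Step 5 — Magnitude: |H| = 0.04745 (-26.5 dB); phase: φ = 87.3°.

|H| = 0.04745 (-26.5 dB), φ = 87.3°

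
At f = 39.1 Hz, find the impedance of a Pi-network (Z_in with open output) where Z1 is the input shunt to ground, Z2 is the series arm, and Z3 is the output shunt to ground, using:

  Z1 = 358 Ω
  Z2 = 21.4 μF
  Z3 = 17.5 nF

Step 1 — Angular frequency: ω = 2π·f = 2π·39.1 = 245.7 rad/s.
Step 2 — Component impedances:
  Z1: Z = R = 358 Ω
  Z2: Z = 1/(jωC) = -j/(ω·C) = 0 - j190.2 Ω
  Z3: Z = 1/(jωC) = -j/(ω·C) = 0 - j2.326e+05 Ω
Step 3 — With open output, the series arm Z2 and the output shunt Z3 appear in series to ground: Z2 + Z3 = 0 - j2.328e+05 Ω.
Step 4 — Parallel with input shunt Z1: Z_in = Z1 || (Z2 + Z3) = 358 - j0.5506 Ω = 358∠-0.1° Ω.

Z = 358 - j0.5506 Ω = 358∠-0.1° Ω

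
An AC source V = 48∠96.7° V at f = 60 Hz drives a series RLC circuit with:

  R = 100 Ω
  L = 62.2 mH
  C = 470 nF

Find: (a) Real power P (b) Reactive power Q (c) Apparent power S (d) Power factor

Step 1 — Angular frequency: ω = 2π·f = 2π·60 = 377 rad/s.
Step 2 — Component impedances:
  R: Z = R = 100 Ω
  L: Z = jωL = j·377·0.0622 = 0 + j23.45 Ω
  C: Z = 1/(jωC) = -j/(ω·C) = 0 - j5644 Ω
Step 3 — Series combination: Z_total = R + L + C = 100 - j5620 Ω = 5621∠-89.0° Ω.
Step 4 — Source phasor: V = 48∠96.7° V = -5.6 + j47.67 V.
Step 5 — Current: I = V / Z = -0.008497 - j0.0008452 A = 0.008539∠-174.3° A.
Step 6 — Complex power: S = V·I* = 0.007292 - j0.4098 VA.
Step 7 — Real power: P = Re(S) = 0.007292 W.
Step 8 — Reactive power: Q = Im(S) = -0.4098 VAR.
Step 9 — Apparent power: |S| = 0.4099 VA.
Step 10 — Power factor: PF = P/|S| = 0.01779 (leading).

(a) P = 0.007292 W  (b) Q = -0.4098 VAR  (c) S = 0.4099 VA  (d) PF = 0.01779 (leading)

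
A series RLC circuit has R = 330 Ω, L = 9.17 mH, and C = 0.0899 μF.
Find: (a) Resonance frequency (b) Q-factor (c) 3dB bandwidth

Step 1 — Resonance condition Im(Z)=0 gives ω₀ = 1/√(LC).
Step 2 — ω₀ = 1/√(0.00917·8.99e-08) = 3.483e+04 rad/s.
Step 3 — f₀ = ω₀/(2π) = 5543 Hz.
Step 4 — Series Q: Q = ω₀L/R = 3.483e+04·0.00917/330 = 0.9678.
Step 5 — 3dB bandwidth: Δω = ω₀/Q = 3.599e+04 rad/s; BW = Δω/(2π) = 5727 Hz.

(a) f₀ = 5543 Hz  (b) Q = 0.9678  (c) BW = 5727 Hz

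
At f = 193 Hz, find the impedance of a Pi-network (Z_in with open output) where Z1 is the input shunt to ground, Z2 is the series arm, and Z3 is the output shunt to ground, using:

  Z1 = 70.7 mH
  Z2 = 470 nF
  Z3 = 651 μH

Step 1 — Angular frequency: ω = 2π·f = 2π·193 = 1213 rad/s.
Step 2 — Component impedances:
  Z1: Z = jωL = j·1213·0.0707 = 0 + j85.73 Ω
  Z2: Z = 1/(jωC) = -j/(ω·C) = 0 - j1755 Ω
  Z3: Z = jωL = j·1213·0.000651 = 0 + j0.7894 Ω
Step 3 — With open output, the series arm Z2 and the output shunt Z3 appear in series to ground: Z2 + Z3 = 0 - j1754 Ω.
Step 4 — Parallel with input shunt Z1: Z_in = Z1 || (Z2 + Z3) = 0 + j90.14 Ω = 90.14∠90.0° Ω.

Z = 0 + j90.14 Ω = 90.14∠90.0° Ω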